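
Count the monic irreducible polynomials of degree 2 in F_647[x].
There are 208981 monic irreducible polynomials of degree 2 over F_647

Each element of F_{647^2} that lies in no proper subfield is a root of exactly one monic irreducible of degree 2 over F_647, and each such polynomial has 2 distinct roots in F_{647^2}. By Möbius inversion the count is N_647(2) = (1/2) Σ_{d|2} μ(2/d) · 647^d = (1/2)(μ(2)·647^1 + μ(1)·647^2) = 417962/2 = 208981.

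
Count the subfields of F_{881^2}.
F_{881^2} has 2 subfields

The subfields of F_{p^n} are exactly the fields F_{p^d} for d | n (each is the fixed field of the unique index-d subgroup of Gal(F_{p^n}/F_p) ≅ Z/nZ). The divisors of n = 2 are {1, 2}, giving 2 subfields: F_{881^1}, F_{881^2}.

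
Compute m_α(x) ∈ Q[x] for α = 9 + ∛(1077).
m_α(x) = x^3 - 27x^2 + 243x - 1806

Set β = α - 9 = ∛(1077), so β^3 = 1077. Then (α - 9)^3 - 1077 = 0, i.e. α is a root of g(x) = (x - 9)^3 - 1077 = x^3 - 27x^2 + 243x - 1806. Since g(x) = h(x - 9) where h(x) = x^3 - 1077, and h is irreducible over Q (because 1077 is not a perfect cube, so h has no rational root, and a monic cubic with no rational root is irreducible), g is also irreducible (irreducibility is preserved under the substitution x → x - 9). Hence m_α(x) = x^3 - 27x^2 + 243x - 1806.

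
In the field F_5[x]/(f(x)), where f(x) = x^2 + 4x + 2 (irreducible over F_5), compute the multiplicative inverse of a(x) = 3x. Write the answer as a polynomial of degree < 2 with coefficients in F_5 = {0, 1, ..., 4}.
a(x)^(-1) ≡ 4x + 1 (mod f(x))

Since f is irreducible over F_5, F_5[x]/(f) is a field and a(x) ≠ 0 has an inverse. Apply the extended Euclidean algorithm to f(x) and a(x) in F_5[x]: f(x) = (2x + 3)·a(x) + (2). The last nonzero remainder is the constant 2 = gcd(f, a) in F_5. Back-substituting through the division chain expresses 2 = s(x)·a(x) + t(x)·f(x) with s(x) ≡ 3x + 2 (mod f), so (3x + 2)·a(x) ≡ 2 (mod f). Multiplying by 2^(-1) ≡ 3 in F_5 gives a(x)^(-1) ≡ 3·(3x + 2) ≡ 4x + 1 (mod f). Check: (3x)·(4x + 1) = 2x^2 + 3x ≡ 1 (mod x^2 + 4x + 2).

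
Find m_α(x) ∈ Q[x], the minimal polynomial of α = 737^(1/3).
m_α(x) = x^3 - 737

α satisfies α^3 = 737, so x^3 - 737 annihilates α. By the rational root test, a rational root p/q (in lowest terms) of x^3 - 737 would satisfy p^3 = 737 q^3, forcing q = 1 and p^3 = 737; but 737 is not a perfect cube, contradiction. A monic cubic over Q with no rational root is irreducible (any nontrivial factorization would include a linear factor). Hence x^3 - 737 is the minimal polynomial of α, and in particular [Q(α):Q] = 3.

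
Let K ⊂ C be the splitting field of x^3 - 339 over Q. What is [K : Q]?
[K : Q] = 6

The roots of x^3 - 339 are ∛339, ω∛339, ω^2∛339 where ω = e^(2πi/3) is a primitive cube root of unity, so K = Q(∛339, ω). Now [Q(∛339):Q] = 3 (since 339 is not a perfect cube, x^3 - 339 is irreducible) and [Q(ω):Q] = 2. Both 2 and 3 divide [K:Q], and [K:Q] ≤ 3·2 = 6, so [K:Q] = 6. (Equivalently: Q(∛339) ⊂ R but ω ∉ R, so [K : Q(∛339)] = 2.)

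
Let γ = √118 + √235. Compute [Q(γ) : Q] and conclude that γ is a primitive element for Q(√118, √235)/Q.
[Q(γ) : Q] = 4 (equivalently, Q(γ) = Q(√118, √235))

Obviously Q(γ) ⊆ Q(√118, √235), and [Q(√118, √235):Q] = 4 (since 118, 235 are distinct squarefree integers > 1 with 27730 not a perfect square). To show equality we compute the minimal polynomial of γ. From γ = √118 + √235: γ^2 = 118 + 2√(27730) + 235 = 353 + 2√(27730), so γ^2 - 353 = 2√(27730); squaring, (γ^2 - 353)^2 = 4·27730, i.e. γ^4 - 706γ^2 + 124609 - 110920 = 0, i.e. γ^4 - 706γ^2 + 13689 = 0. So γ is a root of x^4 - 706x^2 + 13689. This polynomial is irreducible over Q: it has no rational root (each ±√118 ± √235 is irrational), and any factorization into two quadratics over Q would force √(27730) ∈ Q (pairing opposite roots) or √118, √235 ∈ Q (other pairings), all impossible. Hence [Q(γ):Q] = 4 = [Q(√118, √235):Q], so Q(γ) = Q(√118, √235).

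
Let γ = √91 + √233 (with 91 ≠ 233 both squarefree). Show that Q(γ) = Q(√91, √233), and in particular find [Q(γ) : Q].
[Q(γ) : Q] = 4 (equivalently, Q(γ) = Q(√91, √233))

Obviously Q(γ) ⊆ Q(√91, √233), and [Q(√91, √233):Q] = 4 (since 91, 233 are distinct squarefree integers > 1 with 21203 not a perfect square). To show equality we compute the minimal polynomial of γ. From γ = √91 + √233: γ^2 = 91 + 2√(21203) + 233 = 324 + 2√(21203), so γ^2 - 324 = 2√(21203); squaring, (γ^2 - 324)^2 = 4·21203, i.e. γ^4 - 648γ^2 + 104976 - 84812 = 0, i.e. γ^4 - 648γ^2 + 20164 = 0. So γ is a root of x^4 - 648x^2 + 20164. This polynomial is irreducible over Q: it has no rational root (each ±√91 ± √233 is irrational), and any factorization into two quadratics over Q would force √(21203) ∈ Q (pairing opposite roots) or √91, √233 ∈ Q (other pairings), all impossible. Hence [Q(γ):Q] = 4 = [Q(√91, √233):Q], so Q(γ) = Q(√91, √233).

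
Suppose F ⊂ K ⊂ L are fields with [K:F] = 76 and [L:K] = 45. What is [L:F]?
[L:F] = 3420

The tower law says that for any tower of field extensions F ⊂ K ⊂ L with finite degrees, [L:F] = [L:K] · [K:F]. Here this gives [L:F] = 45 · 76 = 3420.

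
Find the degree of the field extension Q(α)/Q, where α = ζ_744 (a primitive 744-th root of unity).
[Q(α):Q] = 240

The minimal polynomial of ζ_744 over Q is the 744-th cyclotomic polynomial Φ_744(x), which is irreducible over Q and has degree φ(744) = 240. Hence [Q(α):Q] = φ(744) = 240.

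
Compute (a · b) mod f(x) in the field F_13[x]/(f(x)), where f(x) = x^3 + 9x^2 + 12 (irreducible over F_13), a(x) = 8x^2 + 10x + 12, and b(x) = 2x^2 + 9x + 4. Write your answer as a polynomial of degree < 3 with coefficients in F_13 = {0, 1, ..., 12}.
a · b ≡ 3x^2 + 8x + 9 (mod f(x))

Multiply in F_13[x]: a(x)·b(x) = (8x^2 + 10x + 12)·(2x^2 + 9x + 4) = 3x^4 + x^3 + 3x^2 + 5x + 9. This has degree ≥ 3, so divide by f(x) over F_13: 3x^4 + x^3 + 3x^2 + 5x + 9 = (3x)·(x^3 + 9x^2 + 12) + (3x^2 + 8x + 9). Hence a·b ≡ 3x^2 + 8x + 9 (mod f). (F_13[x]/(f) is a field with 13^3 = 2197 elements since f is irreducible of degree 3.)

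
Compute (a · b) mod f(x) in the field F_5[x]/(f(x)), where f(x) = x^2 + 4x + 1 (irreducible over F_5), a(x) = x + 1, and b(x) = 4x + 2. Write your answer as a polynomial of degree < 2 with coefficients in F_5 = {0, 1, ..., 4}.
a · b ≡ 3 (mod f(x))

Multiply in F_5[x]: a(x)·b(x) = (x + 1)·(4x + 2) = 4x^2 + x + 2. This has degree ≥ 2, so divide by f(x) over F_5: 4x^2 + x + 2 = (4)·(x^2 + 4x + 1) + (3). Hence a·b ≡ 3 (mod f). (F_5[x]/(f) is a field with 5^2 = 25 elements since f is irreducible of degree 2.)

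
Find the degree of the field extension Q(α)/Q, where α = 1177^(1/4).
[Q(α):Q] = 4

α is a root of x^4 - 1177. By Eisenstein's criterion at the prime p = 11 (which divides the constant term 1177 but p^2 = 121 does not, since 1177 is squarefree), x^4 - 1177 is irreducible over Q. Hence [Q(α):Q] = 4.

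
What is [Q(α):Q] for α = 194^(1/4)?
[Q(α):Q] = 4

α is a root of x^4 - 194. By Eisenstein's criterion at the prime p = 2 (which divides the constant term 194 but p^2 = 4 does not, since 194 is squarefree), x^4 - 194 is irreducible over Q. Hence [Q(α):Q] = 4.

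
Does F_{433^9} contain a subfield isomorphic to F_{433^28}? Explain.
No: F_{433^28} is not a subfield of F_{433^9}

F_{p^m} embeds in F_{p^n} iff m | n. Here 28 ∤ 9 (since 9 = 0·28 + 9 with remainder 9 ≠ 0), so F_{433^28} is not a subfield of F_{433^9}. Equivalently: if it were, the tower law would give 28 = [F_{433^28}:F_433] dividing [F_{433^9}:F_433] = 9, contradiction.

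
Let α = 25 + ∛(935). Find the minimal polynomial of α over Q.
m_α(x) = x^3 - 75x^2 + 1875x - 16560

Set β = α - 25 = ∛(935), so β^3 = 935. Then (α - 25)^3 - 935 = 0, i.e. α is a root of g(x) = (x - 25)^3 - 935 = x^3 - 75x^2 + 1875x - 16560. Since g(x) = h(x - 25) where h(x) = x^3 - 935, and h is irreducible over Q (because 935 is not a perfect cube, so h has no rational root, and a monic cubic with no rational root is irreducible), g is also irreducible (irreducibility is preserved under the substitution x → x - 25). Hence m_α(x) = x^3 - 75x^2 + 1875x - 16560.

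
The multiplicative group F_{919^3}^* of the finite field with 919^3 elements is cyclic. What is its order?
|F_{919^3}^*| = 776151558

F_{919^3} has 919^3 = 776151559 elements; its multiplicative group consists of all nonzero elements, so |F_{919^3}^*| = 776151559 - 1 = 776151558. (It is cyclic since any finite subgroup of the multiplicative group of a field is cyclic.)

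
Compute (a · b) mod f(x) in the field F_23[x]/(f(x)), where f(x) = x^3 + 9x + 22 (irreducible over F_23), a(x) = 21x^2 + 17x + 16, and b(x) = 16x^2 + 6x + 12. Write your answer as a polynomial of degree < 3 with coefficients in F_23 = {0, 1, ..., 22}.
a · b ≡ x^2 + 21x + 15 (mod f(x))

Multiply in F_23[x]: a(x)·b(x) = (21x^2 + 17x + 16)·(16x^2 + 6x + 12) = 14x^4 + 7x^3 + 12x^2 + x + 8. This has degree ≥ 3, so divide by f(x) over F_23: 14x^4 + 7x^3 + 12x^2 + x + 8 = (14x + 7)·(x^3 + 9x + 22) + (x^2 + 21x + 15). Hence a·b ≡ x^2 + 21x + 15 (mod f). (F_23[x]/(f) is a field with 23^3 = 12167 elements since f is irreducible of degree 3.)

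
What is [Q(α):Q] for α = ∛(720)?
[Q(α):Q] = 3

The minimal polynomial of α is x^3 - 720, irreducible over Q since 720 is not a perfect cube (so x^3 - 720 has no rational root). Hence [Q(α):Q] = deg(m_α) = 3.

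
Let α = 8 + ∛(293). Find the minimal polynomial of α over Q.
m_α(x) = x^3 - 24x^2 + 192x - 805

Set β = α - 8 = ∛(293), so β^3 = 293. Then (α - 8)^3 - 293 = 0, i.e. α is a root of g(x) = (x - 8)^3 - 293 = x^3 - 24x^2 + 192x - 805. Since g(x) = h(x - 8) where h(x) = x^3 - 293, and h is irreducible over Q (because 293 is not a perfect cube, so h has no rational root, and a monic cubic with no rational root is irreducible), g is also irreducible (irreducibility is preserved under the substitution x → x - 8). Hence m_α(x) = x^3 - 24x^2 + 192x - 805.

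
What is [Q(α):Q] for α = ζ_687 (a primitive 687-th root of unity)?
[Q(α):Q] = 456

The minimal polynomial of ζ_687 over Q is the 687-th cyclotomic polynomial Φ_687(x), which is irreducible over Q and has degree φ(687) = 456. Hence [Q(α):Q] = φ(687) = 456.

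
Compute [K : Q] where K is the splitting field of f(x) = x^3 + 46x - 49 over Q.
[K : Q] = 6

By the rational root test, any rational root of the monic integer polynomial f(x) = x^3 + 46x - 49 must be an integer dividing the constant term -49, i.e. one of ±{1, 7, 49}. Evaluating: f(1) = -2, f(-1) = -96, f(7) = 616, f(-7) = -714, f(49) = 119854, f(-49) = -119952; none is 0, so f has no rational root and is therefore irreducible over Q (a cubic with no linear factor over a field is irreducible). For an irreducible cubic, the Galois group is A_3 or S_3 according as the discriminant disc(f) = -4a^3 - 27b^2 = -4·(46)^3 - 27·(-49)^2 = -454171 is or is not a square in Q. Here disc(f) = -454171 is not a perfect square in Q, so the Galois group of f over Q is not contained in A_3 and must be all of S_3. The splitting field has degree |S_3| = 6 over Q, so [K : Q] = 6.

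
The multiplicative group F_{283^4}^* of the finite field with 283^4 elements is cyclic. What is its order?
|F_{283^4}^*| = 6414247920

F_{283^4} has 283^4 = 6414247921 elements; its multiplicative group consists of all nonzero elements, so |F_{283^4}^*| = 6414247921 - 1 = 6414247920. (It is cyclic since any finite subgroup of the multiplicative group of a field is cyclic.)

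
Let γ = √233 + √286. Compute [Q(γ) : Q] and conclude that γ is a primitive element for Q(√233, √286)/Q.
[Q(γ) : Q] = 4 (equivalently, Q(γ) = Q(√233, √286))

Obviously Q(γ) ⊆ Q(√233, √286), and [Q(√233, √286):Q] = 4 (since 233, 286 are distinct squarefree integers > 1 with 66638 not a perfect square). To show equality we compute the minimal polynomial of γ. From γ = √233 + √286: γ^2 = 233 + 2√(66638) + 286 = 519 + 2√(66638), so γ^2 - 519 = 2√(66638); squaring, (γ^2 - 519)^2 = 4·66638, i.e. γ^4 - 1038γ^2 + 269361 - 266552 = 0, i.e. γ^4 - 1038γ^2 + 2809 = 0. So γ is a root of x^4 - 1038x^2 + 2809. This polynomial is irreducible over Q: it has no rational root (each ±√233 ± √286 is irrational), and any factorization into two quadratics over Q would force √(66638) ∈ Q (pairing opposite roots) or √233, √286 ∈ Q (other pairings), all impossible. Hence [Q(γ):Q] = 4 = [Q(√233, √286):Q], so Q(γ) = Q(√233, √286).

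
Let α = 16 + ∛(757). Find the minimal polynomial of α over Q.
m_α(x) = x^3 - 48x^2 + 768x - 4853

Set β = α - 16 = ∛(757), so β^3 = 757. Then (α - 16)^3 - 757 = 0, i.e. α is a root of g(x) = (x - 16)^3 - 757 = x^3 - 48x^2 + 768x - 4853. Since g(x) = h(x - 16) where h(x) = x^3 - 757, and h is irreducible over Q (because 757 is not a perfect cube, so h has no rational root, and a monic cubic with no rational root is irreducible), g is also irreducible (irreducibility is preserved under the substitution x → x - 16). Hence m_α(x) = x^3 - 48x^2 + 768x - 4853.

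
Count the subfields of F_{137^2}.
F_{137^2} has 2 subfields

The subfields of F_{p^n} are exactly the fields F_{p^d} for d | n (each is the fixed field of the unique index-d subgroup of Gal(F_{p^n}/F_p) ≅ Z/nZ). The divisors of n = 2 are {1, 2}, giving 2 subfields: F_{137^1}, F_{137^2}.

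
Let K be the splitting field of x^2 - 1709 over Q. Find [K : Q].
[K : Q] = 2

f(x) = x^2 - 1709 factors as (x - √1709)(x + √1709). The splitting field is K = Q(√1709). Since 1709 is squarefree and > 1, it is not a perfect square, so x^2 - 1709 is irreducible over Q and [Q(√1709) : Q] = 2. Hence [K : Q] = 2.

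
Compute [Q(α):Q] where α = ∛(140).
[Q(α):Q] = 3

The minimal polynomial of α is x^3 - 140, irreducible over Q since 140 is not a perfect cube (so x^3 - 140 has no rational root). Hence [Q(α):Q] = deg(m_α) = 3.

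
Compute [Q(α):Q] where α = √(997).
[Q(α):Q] = 2

[Q(α):Q] equals the degree of the minimal polynomial of α. Here α^2 = 997 and x^2 - 997 is irreducible (d = 997 is squarefree, ≠ 1, hence not a square), so deg(m_α) = 2. Thus [Q(α):Q] = 2.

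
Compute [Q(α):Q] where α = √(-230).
[Q(α):Q] = 2

[Q(α):Q] equals the degree of the minimal polynomial of α. Here α^2 = -230 and x^2 + 230 is irreducible (d = -230 is squarefree, ≠ 1, hence not a square), so deg(m_α) = 2. Thus [Q(α):Q] = 2.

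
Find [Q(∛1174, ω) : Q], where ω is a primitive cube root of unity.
[Q(∛1174, ω) : Q] = 6

[Q(∛1174):Q] = 3 (min poly x^3 - 1174, irreducible since 1174 is not a perfect cube). [Q(ω):Q] = 2 (min poly x^2 + x + 1). Since Q(∛1174) ⊂ R and ω ∉ R, we have ω ∉ Q(∛1174), so x^2 + x + 1 remains irreducible over Q(∛1174) and [Q(∛1174, ω) : Q(∛1174)] = 2. By the tower law, [Q(∛1174, ω) : Q] = 3 · 2 = 6. (In fact Q(∛1174, ω) is the splitting field of x^3 - 1174 over Q.)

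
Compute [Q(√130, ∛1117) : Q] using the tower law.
[Q(√130, ∛1117) : Q] = 6

Let L = Q(√130, ∛1117). Since Q(√130) ⊂ L and [Q(√130):Q] = 2, the tower law gives 2 | [L:Q]. Likewise Q(∛1117) ⊂ L with [Q(∛1117):Q] = 3 (because 1117 is not a perfect cube), so 3 | [L:Q]. As gcd(2,3) = 1, [L:Q] is divisible by 6. Conversely L is generated over Q by √130 and ∛1117, so [L:Q] ≤ 2·3 = 6. Therefore [Q(√130, ∛1117) : Q] = 6.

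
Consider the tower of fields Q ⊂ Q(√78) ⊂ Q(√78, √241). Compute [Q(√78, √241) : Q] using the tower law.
[Q(√78, √241) : Q] = 4

[Q(√78):Q] = 2 (min poly x^2 - 78, irreducible since 78 is squarefree > 1). For the top step, suppose √241 ∈ Q(√78), say √241 = c + d√78 with c, d ∈ Q. Squaring: 241 = c^2 + 78d^2 + 2cd√78. Since √78 ∉ Q this forces 2cd = 0. If d = 0 then √241 = c ∈ Q, contradicting 241 squarefree > 1. If c = 0 then 241 = 78d^2, so 78·241 = (78d)^2 is a perfect square in Q — but 78·241 = 18798 is not a perfect square (since 78 and 241 are distinct squarefree integers). Contradiction. Hence √241 ∉ Q(√78), so x^2 - 241 stays irreducible over Q(√78) and [Q(√78, √241) : Q(√78)] = 2. By the tower law, [Q(√78, √241) : Q] = 2 · 2 = 4.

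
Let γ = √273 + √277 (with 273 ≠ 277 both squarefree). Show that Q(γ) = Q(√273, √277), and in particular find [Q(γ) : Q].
[Q(γ) : Q] = 4 (equivalently, Q(γ) = Q(√273, √277))

Obviously Q(γ) ⊆ Q(√273, √277), and [Q(√273, √277):Q] = 4 (since 273, 277 are distinct squarefree integers > 1 with 75621 not a perfect square). To show equality we compute the minimal polynomial of γ. From γ = √273 + √277: γ^2 = 273 + 2√(75621) + 277 = 550 + 2√(75621), so γ^2 - 550 = 2√(75621); squaring, (γ^2 - 550)^2 = 4·75621, i.e. γ^4 - 1100γ^2 + 302500 - 302484 = 0, i.e. γ^4 - 1100γ^2 + 16 = 0. So γ is a root of x^4 - 1100x^2 + 16. This polynomial is irreducible over Q: it has no rational root (each ±√273 ± √277 is irrational), and any factorization into two quadratics over Q would force √(75621) ∈ Q (pairing opposite roots) or √273, √277 ∈ Q (other pairings), all impossible. Hence [Q(γ):Q] = 4 = [Q(√273, √277):Q], so Q(γ) = Q(√273, √277).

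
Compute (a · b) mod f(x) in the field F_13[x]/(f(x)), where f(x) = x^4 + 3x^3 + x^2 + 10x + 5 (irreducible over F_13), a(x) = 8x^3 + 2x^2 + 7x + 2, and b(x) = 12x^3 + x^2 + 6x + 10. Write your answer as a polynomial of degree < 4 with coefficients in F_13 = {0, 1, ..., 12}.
a · b ≡ 4x^3 + 12x^2 + 10x + 7 (mod f(x))

Multiply in F_13[x]: a(x)·b(x) = (8x^3 + 2x^2 + 7x + 2)·(12x^3 + x^2 + 6x + 10) = 5x^6 + 6x^5 + 4x^4 + 6x^3 + 12x^2 + 4x + 7. This has degree ≥ 4, so divide by f(x) over F_13: 5x^6 + 6x^5 + 4x^4 + 6x^3 + 12x^2 + 4x + 7 = (5x^2 + 4x)·(x^4 + 3x^3 + x^2 + 10x + 5) + (4x^3 + 12x^2 + 10x + 7). Hence a·b ≡ 4x^3 + 12x^2 + 10x + 7 (mod f). (F_13[x]/(f) is a field with 13^4 = 28561 elements since f is irreducible of degree 4.)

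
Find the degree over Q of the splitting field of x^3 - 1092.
[K : Q] = 6

The roots of x^3 - 1092 are ∛1092, ω∛1092, ω^2∛1092 where ω = e^(2πi/3) is a primitive cube root of unity, so K = Q(∛1092, ω). Now [Q(∛1092):Q] = 3 (since 1092 is not a perfect cube, x^3 - 1092 is irreducible) and [Q(ω):Q] = 2. Both 2 and 3 divide [K:Q], and [K:Q] ≤ 3·2 = 6, so [K:Q] = 6. (Equivalently: Q(∛1092) ⊂ R but ω ∉ R, so [K : Q(∛1092)] = 2.)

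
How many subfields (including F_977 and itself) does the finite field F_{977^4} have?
F_{977^4} has 3 subfields

The subfields of F_{p^n} are exactly the fields F_{p^d} for d | n (each is the fixed field of the unique index-d subgroup of Gal(F_{p^n}/F_p) ≅ Z/nZ). The divisors of n = 4 are {1, 2, 4}, giving 3 subfields: F_{977^1}, F_{977^2}, F_{977^4}.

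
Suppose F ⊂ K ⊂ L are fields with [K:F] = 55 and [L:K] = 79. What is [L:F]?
[L:F] = 4345

The tower law says that for any tower of field extensions F ⊂ K ⊂ L with finite degrees, [L:F] = [L:K] · [K:F]. Here this gives [L:F] = 79 · 55 = 4345.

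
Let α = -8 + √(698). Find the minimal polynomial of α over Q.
m_α(x) = x^2 + 16x - 634

From α + 8 = √(698), squaring gives (α + 8)^2 = 698, i.e. α^2 + 16α + 64 = 698, so α^2 + 16α - 634 = 0. The discriminant of x^2 + 16x - 634 is (16)^2 - 4·(-634) = 256 + 2536 = 2792, and 4·(698) is not a perfect square in Q since 698 is squarefree and ≠ 1. Hence x^2 + 16x - 634 is irreducible over Q and is the minimal polynomial of α.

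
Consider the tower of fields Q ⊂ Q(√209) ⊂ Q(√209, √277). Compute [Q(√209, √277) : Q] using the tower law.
[Q(√209, √277) : Q] = 4

[Q(√209):Q] = 2 (min poly x^2 - 209, irreducible since 209 is squarefree > 1). For the top step, suppose √277 ∈ Q(√209), say √277 = c + d√209 with c, d ∈ Q. Squaring: 277 = c^2 + 209d^2 + 2cd√209. Since √209 ∉ Q this forces 2cd = 0. If d = 0 then √277 = c ∈ Q, contradicting 277 squarefree > 1. If c = 0 then 277 = 209d^2, so 209·277 = (209d)^2 is a perfect square in Q — but 209·277 = 57893 is not a perfect square (since 209 and 277 are distinct squarefree integers). Contradiction. Hence √277 ∉ Q(√209), so x^2 - 277 stays irreducible over Q(√209) and [Q(√209, √277) : Q(√209)] = 2. By the tower law, [Q(√209, √277) : Q] = 2 · 2 = 4.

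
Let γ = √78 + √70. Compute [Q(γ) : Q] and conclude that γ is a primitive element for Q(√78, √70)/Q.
[Q(γ) : Q] = 4 (equivalently, Q(γ) = Q(√78, √70))

Obviously Q(γ) ⊆ Q(√78, √70), and [Q(√78, √70):Q] = 4 (since 78, 70 are distinct squarefree integers > 1 with 5460 not a perfect square). To show equality we compute the minimal polynomial of γ. From γ = √78 + √70: γ^2 = 78 + 2√(5460) + 70 = 148 + 2√(5460), so γ^2 - 148 = 2√(5460); squaring, (γ^2 - 148)^2 = 4·5460, i.e. γ^4 - 296γ^2 + 21904 - 21840 = 0, i.e. γ^4 - 296γ^2 + 64 = 0. So γ is a root of x^4 - 296x^2 + 64. This polynomial is irreducible over Q: it has no rational root (each ±√78 ± √70 is irrational), and any factorization into two quadratics over Q would force √(5460) ∈ Q (pairing opposite roots) or √78, √70 ∈ Q (other pairings), all impossible. Hence [Q(γ):Q] = 4 = [Q(√78, √70):Q], so Q(γ) = Q(√78, √70).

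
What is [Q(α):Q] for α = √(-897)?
[Q(α):Q] = 2

[Q(α):Q] equals the degree of the minimal polynomial of α. Here α^2 = -897 and x^2 + 897 is irreducible (d = -897 is squarefree, ≠ 1, hence not a square), so deg(m_α) = 2. Thus [Q(α):Q] = 2.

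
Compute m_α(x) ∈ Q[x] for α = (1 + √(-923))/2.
m_α(x) = x^2 - x + 231

From 2α - 1 = √(-923), squaring gives (2α - 1)^2 = -923, i.e. 4α^2 - 4α + 1 = -923, so α^2 - α + (1 + 923)/4 = 0. Since -923 ≡ 1 (mod 4), (1 + 923)/4 = 231 ∈ Z. The polynomial x^2 - x + 231 has discriminant 1 - 4·(231) = -923, which is not a perfect square in Q (d = -923 is squarefree and ≠ 1), so x^2 - x + 231 is irreducible over Q. It is the minimal polynomial of α.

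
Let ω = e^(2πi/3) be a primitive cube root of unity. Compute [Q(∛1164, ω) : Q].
[Q(∛1164, ω) : Q] = 6

[Q(∛1164):Q] = 3 (min poly x^3 - 1164, irreducible since 1164 is not a perfect cube). [Q(ω):Q] = 2 (min poly x^2 + x + 1). Since Q(∛1164) ⊂ R and ω ∉ R, we have ω ∉ Q(∛1164), so x^2 + x + 1 remains irreducible over Q(∛1164) and [Q(∛1164, ω) : Q(∛1164)] = 2. By the tower law, [Q(∛1164, ω) : Q] = 3 · 2 = 6. (In fact Q(∛1164, ω) is the splitting field of x^3 - 1164 over Q.)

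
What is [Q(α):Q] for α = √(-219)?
[Q(α):Q] = 2

[Q(α):Q] equals the degree of the minimal polynomial of α. Here α^2 = -219 and x^2 + 219 is irreducible (d = -219 is squarefree, ≠ 1, hence not a square), so deg(m_α) = 2. Thus [Q(α):Q] = 2.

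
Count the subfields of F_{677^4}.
F_{677^4} has 3 subfields

The subfields of F_{p^n} are exactly the fields F_{p^d} for d | n (each is the fixed field of the unique index-d subgroup of Gal(F_{p^n}/F_p) ≅ Z/nZ). The divisors of n = 4 are {1, 2, 4}, giving 3 subfields: F_{677^1}, F_{677^2}, F_{677^4}.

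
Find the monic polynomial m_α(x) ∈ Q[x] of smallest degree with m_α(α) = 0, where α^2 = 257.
m_α(x) = x^2 - 257

α satisfies α^2 - 257 = 0, so x^2 - 257 annihilates α. Since d = 257 is squarefree and ≠ 1, it is not a perfect square in Q, so x^2 - 257 has no rational root and is therefore irreducible over Q (a degree-2 polynomial over a field is irreducible iff it has no root). Hence m_α(x) = x^2 - 257.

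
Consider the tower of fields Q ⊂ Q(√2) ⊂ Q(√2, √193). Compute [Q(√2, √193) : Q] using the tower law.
[Q(√2, √193) : Q] = 4

[Q(√2):Q] = 2 (min poly x^2 - 2, irreducible since 2 is squarefree > 1). For the top step, suppose √193 ∈ Q(√2), say √193 = c + d√2 with c, d ∈ Q. Squaring: 193 = c^2 + 2d^2 + 2cd√2. Since √2 ∉ Q this forces 2cd = 0. If d = 0 then √193 = c ∈ Q, contradicting 193 squarefree > 1. If c = 0 then 193 = 2d^2, so 2·193 = (2d)^2 is a perfect square in Q — but 2·193 = 386 is not a perfect square (since 2 and 193 are distinct squarefree integers). Contradiction. Hence √193 ∉ Q(√2), so x^2 - 193 stays irreducible over Q(√2) and [Q(√2, √193) : Q(√2)] = 2. By the tower law, [Q(√2, √193) : Q] = 2 · 2 = 4.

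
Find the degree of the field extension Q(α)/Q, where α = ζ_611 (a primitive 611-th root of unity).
[Q(α):Q] = 552

The minimal polynomial of ζ_611 over Q is the 611-th cyclotomic polynomial Φ_611(x), which is irreducible over Q and has degree φ(611) = 552. Hence [Q(α):Q] = φ(611) = 552.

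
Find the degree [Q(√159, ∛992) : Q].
[Q(√159, ∛992) : Q] = 6

Let L = Q(√159, ∛992). Since Q(√159) ⊂ L and [Q(√159):Q] = 2, the tower law gives 2 | [L:Q]. Likewise Q(∛992) ⊂ L with [Q(∛992):Q] = 3 (because 992 is not a perfect cube), so 3 | [L:Q]. As gcd(2,3) = 1, [L:Q] is divisible by 6. Conversely L is generated over Q by √159 and ∛992, so [L:Q] ≤ 2·3 = 6. Therefore [Q(√159, ∛992) : Q] = 6.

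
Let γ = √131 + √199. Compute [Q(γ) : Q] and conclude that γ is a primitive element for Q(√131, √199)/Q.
[Q(γ) : Q] = 4 (equivalently, Q(γ) = Q(√131, √199))

Obviously Q(γ) ⊆ Q(√131, √199), and [Q(√131, √199):Q] = 4 (since 131, 199 are distinct squarefree integers > 1 with 26069 not a perfect square). To show equality we compute the minimal polynomial of γ. From γ = √131 + √199: γ^2 = 131 + 2√(26069) + 199 = 330 + 2√(26069), so γ^2 - 330 = 2√(26069); squaring, (γ^2 - 330)^2 = 4·26069, i.e. γ^4 - 660γ^2 + 108900 - 104276 = 0, i.e. γ^4 - 660γ^2 + 4624 = 0. So γ is a root of x^4 - 660x^2 + 4624. This polynomial is irreducible over Q: it has no rational root (each ±√131 ± √199 is irrational), and any factorization into two quadratics over Q would force √(26069) ∈ Q (pairing opposite roots) or √131, √199 ∈ Q (other pairings), all impossible. Hence [Q(γ):Q] = 4 = [Q(√131, √199):Q], so Q(γ) = Q(√131, √199).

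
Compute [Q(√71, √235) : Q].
[Q(√71, √235) : Q] = 4

[Q(√71):Q] = 2 (min poly x^2 - 71, irreducible since 71 is squarefree > 1). For the top step, suppose √235 ∈ Q(√71), say √235 = c + d√71 with c, d ∈ Q. Squaring: 235 = c^2 + 71d^2 + 2cd√71. Since √71 ∉ Q this forces 2cd = 0. If d = 0 then √235 = c ∈ Q, contradicting 235 squarefree > 1. If c = 0 then 235 = 71d^2, so 71·235 = (71d)^2 is a perfect square in Q — but 71·235 = 16685 is not a perfect square (since 71 and 235 are distinct squarefree integers). Contradiction. Hence √235 ∉ Q(√71), so x^2 - 235 stays irreducible over Q(√71) and [Q(√71, √235) : Q(√71)] = 2. By the tower law, [Q(√71, √235) : Q] = 2 · 2 = 4.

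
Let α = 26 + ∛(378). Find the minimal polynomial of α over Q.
m_α(x) = x^3 - 78x^2 + 2028x - 17954

Set β = α - 26 = ∛(378), so β^3 = 378. Then (α - 26)^3 - 378 = 0, i.e. α is a root of g(x) = (x - 26)^3 - 378 = x^3 - 78x^2 + 2028x - 17954. Since g(x) = h(x - 26) where h(x) = x^3 - 378, and h is irreducible over Q (because 378 is not a perfect cube, so h has no rational root, and a monic cubic with no rational root is irreducible), g is also irreducible (irreducibility is preserved under the substitution x → x - 26). Hence m_α(x) = x^3 - 78x^2 + 2028x - 17954.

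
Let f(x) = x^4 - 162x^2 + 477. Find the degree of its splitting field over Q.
[K : Q] = 4

Solving the quadratic in x^2: x^2 = (162 ± √(162^2 - 4·477))/2 = (162 ± √24336)/2 = (162 ± 156)/2, giving x^2 = 159 or x^2 = 3. So f(x) = (x^2 - 159)(x^2 - 3) and the roots of f are ±√159, ±√3. Hence the splitting field is K = Q(√159, √3). Since 159 and 3 are distinct squarefree integers > 1, their product 477 is not a perfect square, so √3 ∉ Q(√159). By the tower law [K:Q] = [Q(√159,√3):Q(√159)] · [Q(√159):Q] = 2 · 2 = 4.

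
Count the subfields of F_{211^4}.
F_{211^4} has 3 subfields

The subfields of F_{p^n} are exactly the fields F_{p^d} for d | n (each is the fixed field of the unique index-d subgroup of Gal(F_{p^n}/F_p) ≅ Z/nZ). The divisors of n = 4 are {1, 2, 4}, giving 3 subfields: F_{211^1}, F_{211^2}, F_{211^4}.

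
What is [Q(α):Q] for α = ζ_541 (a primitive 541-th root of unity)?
[Q(α):Q] = 540

The minimal polynomial of ζ_541 over Q is the 541-th cyclotomic polynomial Φ_541(x), which is irreducible over Q and has degree φ(541) = 540. Hence [Q(α):Q] = φ(541) = 540.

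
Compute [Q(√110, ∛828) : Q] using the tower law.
[Q(√110, ∛828) : Q] = 6

Let L = Q(√110, ∛828). Since Q(√110) ⊂ L and [Q(√110):Q] = 2, the tower law gives 2 | [L:Q]. Likewise Q(∛828) ⊂ L with [Q(∛828):Q] = 3 (because 828 is not a perfect cube), so 3 | [L:Q]. As gcd(2,3) = 1, [L:Q] is divisible by 6. Conversely L is generated over Q by √110 and ∛828, so [L:Q] ≤ 2·3 = 6. Therefore [Q(√110, ∛828) : Q] = 6.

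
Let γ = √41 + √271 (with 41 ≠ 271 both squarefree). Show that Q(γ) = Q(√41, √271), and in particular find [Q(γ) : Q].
[Q(γ) : Q] = 4 (equivalently, Q(γ) = Q(√41, √271))

Obviously Q(γ) ⊆ Q(√41, √271), and [Q(√41, √271):Q] = 4 (since 41, 271 are distinct squarefree integers > 1 with 11111 not a perfect square). To show equality we compute the minimal polynomial of γ. From γ = √41 + √271: γ^2 = 41 + 2√(11111) + 271 = 312 + 2√(11111), so γ^2 - 312 = 2√(11111); squaring, (γ^2 - 312)^2 = 4·11111, i.e. γ^4 - 624γ^2 + 97344 - 44444 = 0, i.e. γ^4 - 624γ^2 + 52900 = 0. So γ is a root of x^4 - 624x^2 + 52900. This polynomial is irreducible over Q: it has no rational root (each ±√41 ± √271 is irrational), and any factorization into two quadratics over Q would force √(11111) ∈ Q (pairing opposite roots) or √41, √271 ∈ Q (other pairings), all impossible. Hence [Q(γ):Q] = 4 = [Q(√41, √271):Q], so Q(γ) = Q(√41, √271).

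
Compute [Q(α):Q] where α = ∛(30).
[Q(α):Q] = 3

The minimal polynomial of α is x^3 - 30, irreducible over Q since 30 is not a perfect cube (so x^3 - 30 has no rational root). Hence [Q(α):Q] = deg(m_α) = 3.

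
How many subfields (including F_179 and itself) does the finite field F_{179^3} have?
F_{179^3} has 2 subfields

The subfields of F_{p^n} are exactly the fields F_{p^d} for d | n (each is the fixed field of the unique index-d subgroup of Gal(F_{p^n}/F_p) ≅ Z/nZ). The divisors of n = 3 are {1, 3}, giving 2 subfields: F_{179^1}, F_{179^3}.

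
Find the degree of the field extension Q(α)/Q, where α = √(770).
[Q(α):Q] = 2

[Q(α):Q] equals the degree of the minimal polynomial of α. Here α^2 = 770 and x^2 - 770 is irreducible (d = 770 is squarefree, ≠ 1, hence not a square), so deg(m_α) = 2. Thus [Q(α):Q] = 2.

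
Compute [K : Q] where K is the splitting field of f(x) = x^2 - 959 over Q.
[K : Q] = 2

f(x) = x^2 - 959 factors as (x - √959)(x + √959). The splitting field is K = Q(√959). Since 959 is squarefree and > 1, it is not a perfect square, so x^2 - 959 is irreducible over Q and [Q(√959) : Q] = 2. Hence [K : Q] = 2.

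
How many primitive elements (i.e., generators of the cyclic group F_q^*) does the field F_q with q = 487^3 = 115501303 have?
There are φ(115501302) = 32997456 primitive elements

F_q^* is cyclic of order q - 1 = 115501302. A cyclic group of order m has exactly φ(m) generators. Here m = 115501302 = 2 · 3^6 · 7 · 11317, so the number of primitive elements is φ(115501302) = 32997456.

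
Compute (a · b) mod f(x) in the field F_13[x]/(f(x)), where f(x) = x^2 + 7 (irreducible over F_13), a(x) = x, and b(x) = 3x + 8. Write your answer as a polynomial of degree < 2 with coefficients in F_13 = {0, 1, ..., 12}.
a · b ≡ 8x + 5 (mod f(x))

Multiply in F_13[x]: a(x)·b(x) = (x)·(3x + 8) = 3x^2 + 8x. This has degree ≥ 2, so divide by f(x) over F_13: 3x^2 + 8x = (3)·(x^2 + 7) + (8x + 5). Hence a·b ≡ 8x + 5 (mod f). (F_13[x]/(f) is a field with 13^2 = 169 elements since f is irreducible of degree 2.)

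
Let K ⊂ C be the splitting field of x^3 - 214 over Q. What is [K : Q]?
[K : Q] = 6

The roots of x^3 - 214 are ∛214, ω∛214, ω^2∛214 where ω = e^(2πi/3) is a primitive cube root of unity, so K = Q(∛214, ω). Now [Q(∛214):Q] = 3 (since 214 is not a perfect cube, x^3 - 214 is irreducible) and [Q(ω):Q] = 2. Both 2 and 3 divide [K:Q], and [K:Q] ≤ 3·2 = 6, so [K:Q] = 6. (Equivalently: Q(∛214) ⊂ R but ω ∉ R, so [K : Q(∛214)] = 2.)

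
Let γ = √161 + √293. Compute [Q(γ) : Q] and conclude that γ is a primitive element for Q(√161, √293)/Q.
[Q(γ) : Q] = 4 (equivalently, Q(γ) = Q(√161, √293))

Obviously Q(γ) ⊆ Q(√161, √293), and [Q(√161, √293):Q] = 4 (since 161, 293 are distinct squarefree integers > 1 with 47173 not a perfect square). To show equality we compute the minimal polynomial of γ. From γ = √161 + √293: γ^2 = 161 + 2√(47173) + 293 = 454 + 2√(47173), so γ^2 - 454 = 2√(47173); squaring, (γ^2 - 454)^2 = 4·47173, i.e. γ^4 - 908γ^2 + 206116 - 188692 = 0, i.e. γ^4 - 908γ^2 + 17424 = 0. So γ is a root of x^4 - 908x^2 + 17424. This polynomial is irreducible over Q: it has no rational root (each ±√161 ± √293 is irrational), and any factorization into two quadratics over Q would force √(47173) ∈ Q (pairing opposite roots) or √161, √293 ∈ Q (other pairings), all impossible. Hence [Q(γ):Q] = 4 = [Q(√161, √293):Q], so Q(γ) = Q(√161, √293).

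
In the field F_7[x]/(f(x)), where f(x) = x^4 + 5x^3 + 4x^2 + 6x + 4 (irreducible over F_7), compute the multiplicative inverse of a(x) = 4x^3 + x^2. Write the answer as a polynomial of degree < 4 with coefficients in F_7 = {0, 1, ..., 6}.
a(x)^(-1) ≡ 6x^3 + 3x^2 + 2x + 1 (mod f(x))

Since f is irreducible over F_7, F_7[x]/(f) is a field and a(x) ≠ 0 has an inverse. Apply the extended Euclidean algorithm to f(x) and a(x) in F_7[x]: f(x) = (2x + 6)·a(x) + (5x^2 + 6x + 4);  a(x) = (5x + 4)·(5x^2 + 6x + 4) + (5x + 5);  (5x^2 + 6x + 4) = (x + 3)·(5x + 5) + (3). The last nonzero remainder is the constant 3 = gcd(f, a) in F_7. Back-substituting through the division chain expresses 3 = s(x)·a(x) + t(x)·f(x) with s(x) ≡ 4x^3 + 2x^2 + 6x + 3 (mod f), so (4x^3 + 2x^2 + 6x + 3)·a(x) ≡ 3 (mod f). Multiplying by 3^(-1) ≡ 5 in F_7 gives a(x)^(-1) ≡ 5·(4x^3 + 2x^2 + 6x + 3) ≡ 6x^3 + 3x^2 + 2x + 1 (mod f). Check: (4x^3 + x^2)·(6x^3 + 3x^2 + 2x + 1) = 3x^6 + 4x^5 + 4x^4 + 6x^3 + x^2 ≡ 1 (mod x^4 + 5x^3 + 4x^2 + 6x + 4).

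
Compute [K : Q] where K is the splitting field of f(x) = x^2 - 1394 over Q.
[K : Q] = 2

f(x) = x^2 - 1394 factors as (x - √1394)(x + √1394). The splitting field is K = Q(√1394). Since 1394 is squarefree and > 1, it is not a perfect square, so x^2 - 1394 is irreducible over Q and [Q(√1394) : Q] = 2. Hence [K : Q] = 2.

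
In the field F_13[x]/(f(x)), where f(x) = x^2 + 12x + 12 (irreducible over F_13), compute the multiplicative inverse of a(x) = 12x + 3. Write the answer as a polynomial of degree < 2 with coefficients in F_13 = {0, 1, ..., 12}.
a(x)^(-1) ≡ 8x + 3 (mod f(x))

Since f is irreducible over F_13, F_13[x]/(f) is a field and a(x) ≠ 0 has an inverse. Apply the extended Euclidean algorithm to f(x) and a(x) in F_13[x]: f(x) = (12x + 11)·a(x) + (5). The last nonzero remainder is the constant 5 = gcd(f, a) in F_13. Back-substituting through the division chain expresses 5 = s(x)·a(x) + t(x)·f(x) with s(x) ≡ x + 2 (mod f), so (x + 2)·a(x) ≡ 5 (mod f). Multiplying by 5^(-1) ≡ 8 in F_13 gives a(x)^(-1) ≡ 8·(x + 2) ≡ 8x + 3 (mod f). Check: (12x + 3)·(8x + 3) = 5x^2 + 8x + 9 ≡ 1 (mod x^2 + 12x + 12).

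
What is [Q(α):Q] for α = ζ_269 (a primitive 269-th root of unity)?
[Q(α):Q] = 268

The minimal polynomial of ζ_269 over Q is the 269-th cyclotomic polynomial Φ_269(x), which is irreducible over Q and has degree φ(269) = 268. Hence [Q(α):Q] = φ(269) = 268.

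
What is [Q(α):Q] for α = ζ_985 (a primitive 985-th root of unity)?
[Q(α):Q] = 784

The minimal polynomial of ζ_985 over Q is the 985-th cyclotomic polynomial Φ_985(x), which is irreducible over Q and has degree φ(985) = 784. Hence [Q(α):Q] = φ(985) = 784.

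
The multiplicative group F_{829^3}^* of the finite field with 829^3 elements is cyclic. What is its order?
|F_{829^3}^*| = 569722788

F_{829^3} has 829^3 = 569722789 elements; its multiplicative group consists of all nonzero elements, so |F_{829^3}^*| = 569722789 - 1 = 569722788. (It is cyclic since any finite subgroup of the multiplicative group of a field is cyclic.)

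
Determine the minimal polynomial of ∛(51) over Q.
m_α(x) = x^3 - 51

α satisfies α^3 = 51, so x^3 - 51 annihilates α. By the rational root test, a rational root p/q (in lowest terms) of x^3 - 51 would satisfy p^3 = 51 q^3, forcing q = 1 and p^3 = 51; but 51 is not a perfect cube, contradiction. A monic cubic over Q with no rational root is irreducible (any nontrivial factorization would include a linear factor). Hence x^3 - 51 is the minimal polynomial of α, and in particular [Q(α):Q] = 3.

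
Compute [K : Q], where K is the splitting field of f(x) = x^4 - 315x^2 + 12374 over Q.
[K : Q] = 4

Solving the quadratic in x^2: x^2 = (315 ± √(315^2 - 4·12374))/2 = (315 ± √49729)/2 = (315 ± 223)/2, giving x^2 = 46 or x^2 = 269. So f(x) = (x^2 - 46)(x^2 - 269) and the roots of f are ±√46, ±√269. Hence the splitting field is K = Q(√46, √269). Since 46 and 269 are distinct squarefree integers > 1, their product 12374 is not a perfect square, so √269 ∉ Q(√46). By the tower law [K:Q] = [Q(√46,√269):Q(√46)] · [Q(√46):Q] = 2 · 2 = 4.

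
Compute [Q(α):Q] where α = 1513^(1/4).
[Q(α):Q] = 4

α is a root of x^4 - 1513. By Eisenstein's criterion at the prime p = 17 (which divides the constant term 1513 but p^2 = 289 does not, since 1513 is squarefree), x^4 - 1513 is irreducible over Q. Hence [Q(α):Q] = 4.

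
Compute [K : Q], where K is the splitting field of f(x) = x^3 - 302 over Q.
[K : Q] = 6

The roots of x^3 - 302 are ∛302, ω∛302, ω^2∛302 where ω = e^(2πi/3) is a primitive cube root of unity, so K = Q(∛302, ω). Now [Q(∛302):Q] = 3 (since 302 is not a perfect cube, x^3 - 302 is irreducible) and [Q(ω):Q] = 2. Both 2 and 3 divide [K:Q], and [K:Q] ≤ 3·2 = 6, so [K:Q] = 6. (Equivalently: Q(∛302) ⊂ R but ω ∉ R, so [K : Q(∛302)] = 2.)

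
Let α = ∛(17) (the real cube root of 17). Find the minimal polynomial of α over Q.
m_α(x) = x^3 - 17

α satisfies α^3 = 17, so x^3 - 17 annihilates α. By the rational root test, a rational root p/q (in lowest terms) of x^3 - 17 would satisfy p^3 = 17 q^3, forcing q = 1 and p^3 = 17; but 17 is not a perfect cube, contradiction. A monic cubic over Q with no rational root is irreducible (any nontrivial factorization would include a linear factor). Hence x^3 - 17 is the minimal polynomial of α, and in particular [Q(α):Q] = 3.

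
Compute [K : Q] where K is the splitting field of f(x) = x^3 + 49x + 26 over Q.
[K : Q] = 6

By the rational root test, any rational root of the monic integer polynomial f(x) = x^3 + 49x + 26 must be an integer dividing the constant term 26, i.e. one of ±{1, 2, 13, 26}. Evaluating: f(1) = 76, f(-1) = -24, f(2) = 132, f(-2) = -80, f(13) = 2860, f(-13) = -2808, f(26) = 18876, f(-26) = -18824; none is 0, so f has no rational root and is therefore irreducible over Q (a cubic with no linear factor over a field is irreducible). For an irreducible cubic, the Galois group is A_3 or S_3 according as the discriminant disc(f) = -4a^3 - 27b^2 = -4·(49)^3 - 27·(26)^2 = -488848 is or is not a square in Q. Here disc(f) = -488848 is not a perfect square in Q, so the Galois group of f over Q is not contained in A_3 and must be all of S_3. The splitting field has degree |S_3| = 6 over Q, so [K : Q] = 6.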